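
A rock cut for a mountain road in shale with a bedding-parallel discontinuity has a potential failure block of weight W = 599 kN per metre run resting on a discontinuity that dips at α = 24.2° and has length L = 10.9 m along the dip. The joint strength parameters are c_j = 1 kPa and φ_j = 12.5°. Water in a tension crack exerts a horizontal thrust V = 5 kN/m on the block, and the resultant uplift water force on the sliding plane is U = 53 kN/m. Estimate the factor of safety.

Resolving the block weight along and normal to the plane and applying the Mohr–Coulomb strength on the joint:
N' = W cosα − U − V sinα = 599·cos24.2° − 53 − 5·sin24.2° = 491.3 kN/m
Driving force T = W sinα + V cosα = 599·sin24.2° + 5·cos24.2° = 250.1 kN/m
Resisting force R = c_j·L + N'·tanφ_j = 1·10.9 + 491.3·tan12.5° = 10.9 + 108.9 = 119.8 kN/m
FS = R / T = 119.8 / 250.1 = 0.479

FS = 0.48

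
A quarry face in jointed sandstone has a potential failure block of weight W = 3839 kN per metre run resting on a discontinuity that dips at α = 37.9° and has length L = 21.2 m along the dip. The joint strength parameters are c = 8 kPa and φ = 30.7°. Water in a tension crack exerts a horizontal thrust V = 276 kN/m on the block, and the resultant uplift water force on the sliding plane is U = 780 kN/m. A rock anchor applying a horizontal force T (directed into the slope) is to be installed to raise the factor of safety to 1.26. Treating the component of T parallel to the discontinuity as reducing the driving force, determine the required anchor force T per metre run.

T = 1355 kN/m

Resolving forces along and normal to the sliding plane, with the horizontal anchor force T adding T·sinα to the effective normal force and T·cosα acting up the plane against the driving force:
FS = [cL + (W cosα − U − V sinα + T sinα) tanφ] / [W sinα + V cosα − T cosα]
Without the anchor: N' = 2079.8 kN/m, driving T_d = 2576.0 kN/m, resisting R = 8·21.2 + 2079.8·tan30.7° = 1404.5 kN/m, FS = 0.55.
Setting FS = 1.26 and solving for T:
1.26·(2576.0 − T cos37.9°) = 1404.5 + T sin37.9°·tan30.7°
T·(sin37.9°·tan30.7° + 1.26·cos37.9°) = 1.26·2576.0 − 1404.5
T·(0.6143·0.5938 + 1.26·0.7891) = 3245.8 − 1404.5 = 1841.3
T·1.3590 = 1841.3
T = 1354.9 kN/m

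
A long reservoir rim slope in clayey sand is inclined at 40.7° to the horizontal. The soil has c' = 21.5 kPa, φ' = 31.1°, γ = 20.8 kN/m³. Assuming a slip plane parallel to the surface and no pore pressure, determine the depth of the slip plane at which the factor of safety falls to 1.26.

z = 3.74 m

Setting FS = 1.26 in FS = [c' + γz cos²β tanφ'] / [γz sinβ cosβ] and solving for z:
z = c' / [γ cosβ (FS·sinβ − cosβ·tanφ')]
  = 21.5 / [20.8·cos40.7°·(1.26·sin40.7° − cos40.7°·tan31.1°)]
  = 21.5 / [20.8·0.7581·(1.26·0.6521 − 0.7581·0.6032)]
  = 21.5 / 5.7448 = 3.742 m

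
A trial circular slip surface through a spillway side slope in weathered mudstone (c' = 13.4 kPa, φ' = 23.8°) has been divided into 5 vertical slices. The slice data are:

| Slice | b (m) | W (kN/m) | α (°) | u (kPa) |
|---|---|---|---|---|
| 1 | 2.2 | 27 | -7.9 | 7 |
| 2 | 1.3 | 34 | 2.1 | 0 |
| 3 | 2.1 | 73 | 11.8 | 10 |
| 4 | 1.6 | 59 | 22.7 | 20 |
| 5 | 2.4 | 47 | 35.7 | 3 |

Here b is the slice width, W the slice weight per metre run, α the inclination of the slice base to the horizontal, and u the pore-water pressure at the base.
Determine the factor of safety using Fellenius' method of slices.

FS = 3.23

Ordinary method of slices: FS = Σ[c'·Δl_i + (W_i cosα_i − u_i·Δl_i)·tanφ'] / Σ W_i sinα_i, with Δl_i = b_i / cosα_i.
Slice 1: Δl = 2.2/cos(-7.9°) = 2.221 m; N'_1 = 27·cos(-7.9°) − 7·2.221 = 11.2; c'Δl = 29.76; W sinα = -3.7
Slice 2: Δl = 1.3/cos2.1° = 1.301 m; N'_2 = 34·cos2.1° − 0·1.301 = 34.0; c'Δl = 17.43; W sinα = 1.2
Slice 3: Δl = 2.1/cos11.8° = 2.145 m; N'_3 = 73·cos11.8° − 10·2.145 = 50.0; c'Δl = 28.75; W sinα = 14.9
Slice 4: Δl = 1.6/cos22.7° = 1.734 m; N'_4 = 59·cos22.7° − 20·1.734 = 19.7; c'Δl = 23.24; W sinα = 22.8
Slice 5: Δl = 2.4/cos35.7° = 2.955 m; N'_5 = 47·cos35.7° − 3·2.955 = 29.3; c'Δl = 39.60; W sinα = 27.4
Σc'Δl = 138.8 kN/m; ΣN' = 144.2 kN/m; ΣW sinα = 62.7 kN/m
Resisting = 138.8 + 144.2·tan23.8° = 138.8 + 63.6 = 202.4 kN/m
FS = 202.4 / 62.7 = 3.230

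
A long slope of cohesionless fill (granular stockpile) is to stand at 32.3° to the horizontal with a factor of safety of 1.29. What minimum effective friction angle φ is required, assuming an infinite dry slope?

FS = tanφ/tanβ ⇒ tanφ = FS · tanβ = 1.29 · tan32.3° = 0.8155
φ = arctan(0.8155) = 39.20°

φ = 39.2°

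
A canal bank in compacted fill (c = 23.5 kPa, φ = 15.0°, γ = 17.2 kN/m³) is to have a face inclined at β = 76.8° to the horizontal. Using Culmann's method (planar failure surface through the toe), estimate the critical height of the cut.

Culmann's analysis gives the critical failure plane at α_cr = (β + φ)/2 = (76.8 + 15.0)/2 = 45.9°, and the critical height
H_c = (4c/γ) · sinβ cosφ / [1 − cos(β − φ)]
    = (4·23.5/17.2) · sin76.8°·cos15.0° / [1 − cos(61.8°)]
    = 5.465 · 0.9736·0.9659 / [1 − 0.4726]
    = 5.465 · 0.9404 / 0.5274
    = 9.74 m

H_c = 9.74 m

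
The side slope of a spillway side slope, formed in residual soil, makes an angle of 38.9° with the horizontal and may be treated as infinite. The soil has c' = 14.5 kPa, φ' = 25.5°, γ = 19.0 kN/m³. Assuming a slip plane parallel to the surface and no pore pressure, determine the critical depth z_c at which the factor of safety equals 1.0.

Setting FS = 1.00 in FS = [c' + γz cos²β tanφ'] / [γz sinβ cosβ] and solving for z:
z = c' / [γ cosβ (FS·sinβ − cosβ·tanφ')]
  = 14.5 / [19.0·cos38.9°·(1.00·sin38.9° − cos38.9°·tan25.5°)]
  = 14.5 / [19.0·0.7782·(1.00·0.6280 − 0.7782·0.4770)]
  = 14.5 / 3.7966 = 3.819 m

z_c = 3.82 m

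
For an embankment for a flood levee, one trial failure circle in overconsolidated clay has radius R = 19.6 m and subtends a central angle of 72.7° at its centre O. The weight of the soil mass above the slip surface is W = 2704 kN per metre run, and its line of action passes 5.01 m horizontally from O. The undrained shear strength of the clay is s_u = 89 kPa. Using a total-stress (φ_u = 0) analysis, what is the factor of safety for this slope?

FS = 3.20

Taking moments about the centre O, the resisting moment is provided by the undrained shear strength acting along the arc:
Arc length L_a = R·θ = 19.6·(72.7°·π/180) = 19.6·1.2689 = 24.87 m
M_R = s_u·L_a·R = 89·24.87·19.6 = 43382.4 kN·m/m
M_D = W·d = 2704·5.01 = 13547.0 kN·m/m
FS = M_R / M_D = 43382.4 / 13547.0 = 3.202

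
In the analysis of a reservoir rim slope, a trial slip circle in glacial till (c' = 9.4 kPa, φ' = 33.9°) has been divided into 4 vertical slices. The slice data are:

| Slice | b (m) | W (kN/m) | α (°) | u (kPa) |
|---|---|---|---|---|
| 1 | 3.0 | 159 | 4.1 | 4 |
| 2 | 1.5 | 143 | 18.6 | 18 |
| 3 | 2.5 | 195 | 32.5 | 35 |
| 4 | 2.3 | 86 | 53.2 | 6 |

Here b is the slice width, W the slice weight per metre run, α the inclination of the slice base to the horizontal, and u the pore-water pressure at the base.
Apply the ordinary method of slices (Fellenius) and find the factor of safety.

Ordinary method of slices: FS = Σ[c'·Δl_i + (W_i cosα_i − u_i·Δl_i)·tanφ'] / Σ W_i sinα_i, with Δl_i = b_i / cosα_i.
Slice 1: Δl = 3.0/cos4.1° = 3.008 m; N'_1 = 159·cos4.1° − 4·3.008 = 146.6; c'Δl = 28.27; W sinα = 11.4
Slice 2: Δl = 1.5/cos18.6° = 1.583 m; N'_2 = 143·cos18.6° − 18·1.583 = 107.0; c'Δl = 14.88; W sinα = 45.6
Slice 3: Δl = 2.5/cos32.5° = 2.964 m; N'_3 = 195·cos32.5° − 35·2.964 = 60.7; c'Δl = 27.86; W sinα = 104.8
Slice 4: Δl = 2.3/cos53.2° = 3.840 m; N'_4 = 86·cos53.2° − 6·3.840 = 28.5; c'Δl = 36.09; W sinα = 68.9
Σc'Δl = 107.1 kN/m; ΣN' = 342.8 kN/m; ΣW sinα = 230.6 kN/m
Resisting = 107.1 + 342.8·tan33.9° = 107.1 + 230.4 = 337.5 kN/m
FS = 337.5 / 230.6 = 1.463

FS = 1.46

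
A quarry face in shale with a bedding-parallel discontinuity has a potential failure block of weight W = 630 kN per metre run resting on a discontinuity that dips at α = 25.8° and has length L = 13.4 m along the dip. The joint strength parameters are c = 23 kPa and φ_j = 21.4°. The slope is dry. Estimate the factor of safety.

Resolving the block weight along and normal to the plane and applying the Mohr–Coulomb strength on the joint:
N' = W cosα = 630·cos25.8° = 567.2 kN/m
Driving force T = W sinα = 630·sin25.8° = 274.2 kN/m
Resisting force R = c·L + N'·tanφ_j = 23·13.4 + 567.2·tan21.4° = 308.2 + 222.3 = 530.5 kN/m
FS = R / T = 530.5 / 274.2 = 1.935

FS = 1.93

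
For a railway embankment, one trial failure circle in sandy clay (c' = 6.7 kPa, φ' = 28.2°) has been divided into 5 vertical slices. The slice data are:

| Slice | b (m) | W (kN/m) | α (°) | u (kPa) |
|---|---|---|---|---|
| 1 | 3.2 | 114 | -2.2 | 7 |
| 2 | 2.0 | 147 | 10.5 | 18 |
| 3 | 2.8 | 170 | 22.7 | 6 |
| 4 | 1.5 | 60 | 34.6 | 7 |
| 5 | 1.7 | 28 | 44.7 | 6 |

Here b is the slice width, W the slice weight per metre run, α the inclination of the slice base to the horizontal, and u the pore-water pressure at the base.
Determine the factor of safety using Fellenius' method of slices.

Ordinary method of slices: FS = Σ[c'·Δl_i + (W_i cosα_i − u_i·Δl_i)·tanφ'] / Σ W_i sinα_i, with Δl_i = b_i / cosα_i.
Slice 1: Δl = 3.2/cos(-2.2°) = 3.202 m; N'_1 = 114·cos(-2.2°) − 7·3.202 = 91.5; c'Δl = 21.46; W sinα = -4.4
Slice 2: Δl = 2.0/cos10.5° = 2.034 m; N'_2 = 147·cos10.5° − 18·2.034 = 107.9; c'Δl = 13.63; W sinα = 26.8
Slice 3: Δl = 2.8/cos22.7° = 3.035 m; N'_3 = 170·cos22.7° − 6·3.035 = 138.6; c'Δl = 20.34; W sinα = 65.6
Slice 4: Δl = 1.5/cos34.6° = 1.822 m; N'_4 = 60·cos34.6° − 7·1.822 = 36.6; c'Δl = 12.21; W sinα = 34.1
Slice 5: Δl = 1.7/cos44.7° = 2.392 m; N'_5 = 28·cos44.7° − 6·2.392 = 5.6; c'Δl = 16.02; W sinα = 19.7
Σc'Δl = 83.7 kN/m; ΣN' = 380.2 kN/m; ΣW sinα = 141.8 kN/m
Resisting = 83.7 + 380.2·tan28.2° = 83.7 + 203.9 = 287.5 kN/m
FS = 287.5 / 141.8 = 2.028

FS = 2.03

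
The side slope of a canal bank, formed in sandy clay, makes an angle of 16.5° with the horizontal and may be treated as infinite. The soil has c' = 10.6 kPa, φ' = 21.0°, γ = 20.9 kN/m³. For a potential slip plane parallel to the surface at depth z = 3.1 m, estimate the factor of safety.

For an infinite slope with a slip plane parallel to the surface (no pore pressure): FS = [c' + γz cos²β tanφ'] / [γz sinβ cosβ].
γz = 20.9·3.1 = 64.79 kN/m²
Numerator = 10.6 + 64.79·cos²16.5°·tan21.0° = 10.6 + 64.79·0.9193·0.3839 = 33.464 kPa
Denominator = 64.79·sin16.5°·cos16.5° = 64.79·0.2840·0.9588 = 17.644 kPa
FS = 33.464 / 17.644 = 1.897

FS = 1.90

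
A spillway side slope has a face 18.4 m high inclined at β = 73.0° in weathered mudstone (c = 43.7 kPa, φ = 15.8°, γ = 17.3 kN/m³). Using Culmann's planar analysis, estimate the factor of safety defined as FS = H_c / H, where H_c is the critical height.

FS = 1.10

H_c = (4c/γ) · sinβ cosφ / [1 − cos(β − φ)]
    = (4·43.7/17.3) · sin73.0°·cos15.8° / [1 − cos57.2°]
    = 10.104 · 0.9202 / 0.4583 = 20.29 m
FS = H_c / H = 20.29 / 18.4 = 1.103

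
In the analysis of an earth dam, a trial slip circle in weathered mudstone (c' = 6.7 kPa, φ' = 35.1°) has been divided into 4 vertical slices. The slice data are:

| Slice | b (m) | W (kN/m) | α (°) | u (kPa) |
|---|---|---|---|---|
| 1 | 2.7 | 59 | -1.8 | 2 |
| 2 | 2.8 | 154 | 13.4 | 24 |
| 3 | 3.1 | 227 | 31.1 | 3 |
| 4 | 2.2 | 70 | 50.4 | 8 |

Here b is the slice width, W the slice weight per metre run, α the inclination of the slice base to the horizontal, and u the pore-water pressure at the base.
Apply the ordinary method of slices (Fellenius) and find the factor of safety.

Ordinary method of slices: FS = Σ[c'·Δl_i + (W_i cosα_i − u_i·Δl_i)·tanφ'] / Σ W_i sinα_i, with Δl_i = b_i / cosα_i.
Slice 1: Δl = 2.7/cos(-1.8°) = 2.701 m; N'_1 = 59·cos(-1.8°) − 2·2.701 = 53.6; c'Δl = 18.10; W sinα = -1.9
Slice 2: Δl = 2.8/cos13.4° = 2.878 m; N'_2 = 154·cos13.4° − 24·2.878 = 80.7; c'Δl = 19.29; W sinα = 35.7
Slice 3: Δl = 3.1/cos31.1° = 3.620 m; N'_3 = 227·cos31.1° − 3·3.620 = 183.5; c'Δl = 24.26; W sinα = 117.3
Slice 4: Δl = 2.2/cos50.4° = 3.451 m; N'_4 = 70·cos50.4° − 8·3.451 = 17.0; c'Δl = 23.12; W sinα = 53.9
Σc'Δl = 84.8 kN/m; ΣN' = 334.8 kN/m; ΣW sinα = 205.0 kN/m
Resisting = 84.8 + 334.8·tan35.1° = 84.8 + 235.3 = 320.1 kN/m
FS = 320.1 / 205.0 = 1.561

FS = 1.56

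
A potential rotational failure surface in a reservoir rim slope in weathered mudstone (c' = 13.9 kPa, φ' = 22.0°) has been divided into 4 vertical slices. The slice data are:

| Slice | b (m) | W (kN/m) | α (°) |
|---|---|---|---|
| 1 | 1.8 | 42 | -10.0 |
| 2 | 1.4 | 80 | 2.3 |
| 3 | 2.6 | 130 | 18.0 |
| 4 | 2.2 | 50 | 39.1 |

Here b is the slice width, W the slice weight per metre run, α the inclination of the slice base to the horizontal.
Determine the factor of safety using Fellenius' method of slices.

FS = 3.50

Ordinary method of slices: FS = Σ[c'·Δl_i + (W_i cosα_i)·tanφ'] / Σ W_i sinα_i, with Δl_i = b_i / cosα_i.
Slice 1: Δl = 1.8/cos(-10.0°) = 1.828 m; N'_1 = 42·cos(-10.0°) = 41.4; c'Δl = 25.41; W sinα = -7.3
Slice 2: Δl = 1.4/cos2.3° = 1.401 m; N'_2 = 80·cos2.3° = 79.9; c'Δl = 19.48; W sinα = 3.2
Slice 3: Δl = 2.6/cos18.0° = 2.734 m; N'_3 = 130·cos18.0° = 123.6; c'Δl = 38.00; W sinα = 40.2
Slice 4: Δl = 2.2/cos39.1° = 2.835 m; N'_4 = 50·cos39.1° = 38.8; c'Δl = 39.40; W sinα = 31.5
Σc'Δl = 122.3 kN/m; ΣN' = 283.7 kN/m; ΣW sinα = 67.6 kN/m
Resisting = 122.3 + 283.7·tan22.0° = 122.3 + 114.6 = 236.9 kN/m
FS = 236.9 / 67.6 = 3.504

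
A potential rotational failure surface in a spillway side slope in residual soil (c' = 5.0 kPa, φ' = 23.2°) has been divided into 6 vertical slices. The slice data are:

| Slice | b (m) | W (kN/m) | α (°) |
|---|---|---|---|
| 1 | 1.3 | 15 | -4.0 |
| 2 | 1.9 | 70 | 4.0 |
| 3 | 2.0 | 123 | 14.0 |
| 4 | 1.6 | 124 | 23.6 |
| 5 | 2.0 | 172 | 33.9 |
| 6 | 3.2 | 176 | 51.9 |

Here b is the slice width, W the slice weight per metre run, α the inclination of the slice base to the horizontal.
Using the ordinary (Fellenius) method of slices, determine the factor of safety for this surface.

FS = 1.00

Ordinary method of slices: FS = Σ[c'·Δl_i + (W_i cosα_i)·tanφ'] / Σ W_i sinα_i, with Δl_i = b_i / cosα_i.
Slice 1: Δl = 1.3/cos(-4.0°) = 1.303 m; N'_1 = 15·cos(-4.0°) = 15.0; c'Δl = 6.52; W sinα = -1.0
Slice 2: Δl = 1.9/cos4.0° = 1.905 m; N'_2 = 70·cos4.0° = 69.8; c'Δl = 9.52; W sinα = 4.9
Slice 3: Δl = 2.0/cos14.0° = 2.061 m; N'_3 = 123·cos14.0° = 119.3; c'Δl = 10.31; W sinα = 29.8
Slice 4: Δl = 1.6/cos23.6° = 1.746 m; N'_4 = 124·cos23.6° = 113.6; c'Δl = 8.73; W sinα = 49.6
Slice 5: Δl = 2.0/cos33.9° = 2.410 m; N'_5 = 172·cos33.9° = 142.8; c'Δl = 12.05; W sinα = 95.9
Slice 6: Δl = 3.2/cos51.9° = 5.186 m; N'_6 = 176·cos51.9° = 108.6; c'Δl = 25.93; W sinα = 138.5
Σc'Δl = 73.1 kN/m; ΣN' = 569.1 kN/m; ΣW sinα = 317.7 kN/m
Resisting = 73.1 + 569.1·tan23.2° = 73.1 + 243.9 = 317.0 kN/m
FS = 317.0 / 317.7 = 0.998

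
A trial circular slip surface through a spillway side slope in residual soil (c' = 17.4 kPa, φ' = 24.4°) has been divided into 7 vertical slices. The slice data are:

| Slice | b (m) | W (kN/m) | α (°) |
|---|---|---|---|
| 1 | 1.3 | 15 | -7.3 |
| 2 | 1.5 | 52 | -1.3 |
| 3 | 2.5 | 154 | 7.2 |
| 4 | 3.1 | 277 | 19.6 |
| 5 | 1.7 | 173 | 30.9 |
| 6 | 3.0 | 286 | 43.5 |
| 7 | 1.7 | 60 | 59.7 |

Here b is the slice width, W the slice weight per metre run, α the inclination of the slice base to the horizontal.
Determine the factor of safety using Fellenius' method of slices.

FS = 1.59

Ordinary method of slices: FS = Σ[c'·Δl_i + (W_i cosα_i)·tanφ'] / Σ W_i sinα_i, with Δl_i = b_i / cosα_i.
Slice 1: Δl = 1.3/cos(-7.3°) = 1.311 m; N'_1 = 15·cos(-7.3°) = 14.9; c'Δl = 22.80; W sinα = -1.9
Slice 2: Δl = 1.5/cos(-1.3°) = 1.500 m; N'_2 = 52·cos(-1.3°) = 52.0; c'Δl = 26.11; W sinα = -1.2
Slice 3: Δl = 2.5/cos7.2° = 2.520 m; N'_3 = 154·cos7.2° = 152.8; c'Δl = 43.85; W sinα = 19.3
Slice 4: Δl = 3.1/cos19.6° = 3.291 m; N'_4 = 277·cos19.6° = 260.9; c'Δl = 57.26; W sinα = 92.9
Slice 5: Δl = 1.7/cos30.9° = 1.981 m; N'_5 = 173·cos30.9° = 148.4; c'Δl = 34.47; W sinα = 88.8
Slice 6: Δl = 3.0/cos43.5° = 4.136 m; N'_6 = 286·cos43.5° = 207.5; c'Δl = 71.96; W sinα = 196.9
Slice 7: Δl = 1.7/cos59.7° = 3.369 m; N'_7 = 60·cos59.7° = 30.3; c'Δl = 58.63; W sinα = 51.8
Σc'Δl = 315.1 kN/m; ΣN' = 866.8 kN/m; ΣW sinα = 446.7 kN/m
Resisting = 315.1 + 866.8·tan24.4° = 315.1 + 393.2 = 708.3 kN/m
FS = 708.3 / 446.7 = 1.586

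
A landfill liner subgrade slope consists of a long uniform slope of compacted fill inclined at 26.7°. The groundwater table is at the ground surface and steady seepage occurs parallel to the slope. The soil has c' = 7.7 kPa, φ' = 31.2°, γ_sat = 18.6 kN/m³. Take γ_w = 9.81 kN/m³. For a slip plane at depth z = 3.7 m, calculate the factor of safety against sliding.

With seepage parallel to the slope and the water table at the surface, the effective normal stress on the slip plane uses the buoyant unit weight γ' = γ_sat − γ_w while the driving shear stress uses γ_sat:
FS = [c' + γ' z cos²β tanφ'] / [γ_sat z sinβ cosβ]
γ' = 18.6 − 9.81 = 8.79 kN/m³
Numerator = 7.7 + 8.79·3.7·cos²26.7°·tan31.2° = 7.7 + 8.79·3.7·0.7981·0.6056 = 23.420 kPa
Denominator = 18.6·3.7·sin26.7°·cos26.7° = 18.6·3.7·0.4493·0.8934 = 27.625 kPa
FS = 23.420 / 27.625 = 0.848

FS = 0.85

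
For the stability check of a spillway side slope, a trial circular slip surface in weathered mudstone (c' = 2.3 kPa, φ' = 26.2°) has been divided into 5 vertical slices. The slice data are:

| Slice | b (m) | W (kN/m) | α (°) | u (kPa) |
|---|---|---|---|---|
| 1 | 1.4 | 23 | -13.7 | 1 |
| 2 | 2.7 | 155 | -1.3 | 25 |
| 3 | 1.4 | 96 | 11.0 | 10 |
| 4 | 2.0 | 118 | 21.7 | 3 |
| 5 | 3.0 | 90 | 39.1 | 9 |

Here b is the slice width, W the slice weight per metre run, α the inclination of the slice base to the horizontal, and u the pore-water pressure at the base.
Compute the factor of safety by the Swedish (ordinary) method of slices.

FS = 1.71

Ordinary method of slices: FS = Σ[c'·Δl_i + (W_i cosα_i − u_i·Δl_i)·tanφ'] / Σ W_i sinα_i, with Δl_i = b_i / cosα_i.
Slice 1: Δl = 1.4/cos(-13.7°) = 1.441 m; N'_1 = 23·cos(-13.7°) − 1·1.441 = 20.9; c'Δl = 3.31; W sinα = -5.4
Slice 2: Δl = 2.7/cos(-1.3°) = 2.701 m; N'_2 = 155·cos(-1.3°) − 25·2.701 = 87.4; c'Δl = 6.21; W sinα = -3.5
Slice 3: Δl = 1.4/cos11.0° = 1.426 m; N'_3 = 96·cos11.0° − 10·1.426 = 80.0; c'Δl = 3.28; W sinα = 18.3
Slice 4: Δl = 2.0/cos21.7° = 2.153 m; N'_4 = 118·cos21.7° − 3·2.153 = 103.2; c'Δl = 4.95; W sinα = 43.6
Slice 5: Δl = 3.0/cos39.1° = 3.866 m; N'_5 = 90·cos39.1° − 9·3.866 = 35.1; c'Δl = 8.89; W sinα = 56.8
Σc'Δl = 26.6 kN/m; ΣN' = 326.6 kN/m; ΣW sinα = 109.7 kN/m
Resisting = 26.6 + 326.6·tan26.2° = 26.6 + 160.7 = 187.3 kN/m
FS = 187.3 / 109.7 = 1.707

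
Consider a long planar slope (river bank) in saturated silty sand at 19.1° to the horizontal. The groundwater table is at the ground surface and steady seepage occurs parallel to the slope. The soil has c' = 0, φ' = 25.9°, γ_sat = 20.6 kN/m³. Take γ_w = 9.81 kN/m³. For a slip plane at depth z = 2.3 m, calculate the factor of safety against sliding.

FS = 0.73

With seepage parallel to the slope and the water table at the surface, the effective normal stress on the slip plane uses the buoyant unit weight γ' = γ_sat − γ_w while the driving shear stress uses γ_sat:
FS = [c' + γ' z cos²β tanφ'] / [γ_sat z sinβ cosβ]
(For c' = 0 this reduces to FS = (γ'/γ_sat)·tanφ'/tanβ.)
γ' = 20.6 − 9.81 = 10.79 kN/m³
Numerator = 0.0 + 10.79·2.3·cos²19.1°·tan25.9° = 0.0 + 10.79·2.3·0.8929·0.4856 = 10.760 kPa
Denominator = 20.6·2.3·sin19.1°·cos19.1° = 20.6·2.3·0.3272·0.9449 = 14.650 kPa
FS = 10.760 / 14.650 = 0.734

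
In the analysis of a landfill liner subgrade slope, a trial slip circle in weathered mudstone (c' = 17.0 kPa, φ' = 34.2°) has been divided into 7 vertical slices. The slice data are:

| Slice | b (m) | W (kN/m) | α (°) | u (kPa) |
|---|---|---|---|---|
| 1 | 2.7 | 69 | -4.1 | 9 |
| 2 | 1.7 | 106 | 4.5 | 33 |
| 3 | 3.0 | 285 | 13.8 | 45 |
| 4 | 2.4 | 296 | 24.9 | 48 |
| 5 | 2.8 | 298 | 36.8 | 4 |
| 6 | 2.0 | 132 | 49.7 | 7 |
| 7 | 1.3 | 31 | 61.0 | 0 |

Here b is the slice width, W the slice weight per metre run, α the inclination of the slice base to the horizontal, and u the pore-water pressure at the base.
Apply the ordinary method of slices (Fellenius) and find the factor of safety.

FS = 1.57

Ordinary method of slices: FS = Σ[c'·Δl_i + (W_i cosα_i − u_i·Δl_i)·tanφ'] / Σ W_i sinα_i, with Δl_i = b_i / cosα_i.
Slice 1: Δl = 2.7/cos(-4.1°) = 2.707 m; N'_1 = 69·cos(-4.1°) − 9·2.707 = 44.5; c'Δl = 46.02; W sinα = -4.9
Slice 2: Δl = 1.7/cos4.5° = 1.705 m; N'_2 = 106·cos4.5° − 33·1.705 = 49.4; c'Δl = 28.99; W sinα = 8.3
Slice 3: Δl = 3.0/cos13.8° = 3.089 m; N'_3 = 285·cos13.8° − 45·3.089 = 137.8; c'Δl = 52.52; W sinα = 68.0
Slice 4: Δl = 2.4/cos24.9° = 2.646 m; N'_4 = 296·cos24.9° − 48·2.646 = 141.5; c'Δl = 44.98; W sinα = 124.6
Slice 5: Δl = 2.8/cos36.8° = 3.497 m; N'_5 = 298·cos36.8° − 4·3.497 = 224.6; c'Δl = 59.45; W sinα = 178.5
Slice 6: Δl = 2.0/cos49.7° = 3.092 m; N'_6 = 132·cos49.7° − 7·3.092 = 63.7; c'Δl = 52.57; W sinα = 100.7
Slice 7: Δl = 1.3/cos61.0° = 2.681 m; N'_7 = 31·cos61.0° − 0·2.681 = 15.0; c'Δl = 45.58; W sinα = 27.1
Σc'Δl = 330.1 kN/m; ΣN' = 676.5 kN/m; ΣW sinα = 502.3 kN/m
Resisting = 330.1 + 676.5·tan34.2° = 330.1 + 459.7 = 789.8 kN/m
FS = 789.8 / 502.3 = 1.572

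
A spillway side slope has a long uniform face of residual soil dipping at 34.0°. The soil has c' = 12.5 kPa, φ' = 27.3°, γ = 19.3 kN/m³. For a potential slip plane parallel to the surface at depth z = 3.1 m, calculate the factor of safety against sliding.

FS = 1.22

For an infinite slope with a slip plane parallel to the surface (no pore pressure): FS = [c' + γz cos²β tanφ'] / [γz sinβ cosβ].
γz = 19.3·3.1 = 59.83 kN/m²
Numerator = 12.5 + 59.83·cos²34.0°·tan27.3° = 12.5 + 59.83·0.6873·0.5161 = 33.724 kPa
Denominator = 59.83·sin34.0°·cos34.0° = 59.83·0.5592·0.8290 = 27.737 kPa
FS = 33.724 / 27.737 = 1.216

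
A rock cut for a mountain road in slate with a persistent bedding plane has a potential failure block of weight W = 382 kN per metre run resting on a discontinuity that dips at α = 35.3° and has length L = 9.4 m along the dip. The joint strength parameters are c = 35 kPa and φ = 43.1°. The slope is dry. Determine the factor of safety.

FS = 2.81

Resolving the block weight along and normal to the plane and applying the Mohr–Coulomb strength on the joint:
N' = W cosα = 382·cos35.3° = 311.8 kN/m
Driving force T = W sinα = 382·sin35.3° = 220.7 kN/m
Resisting force R = c·L + N'·tanφ = 35·9.4 + 311.8·tan43.1° = 329.0 + 291.7 = 620.7 kN/m
FS = R / T = 620.7 / 220.7 = 2.812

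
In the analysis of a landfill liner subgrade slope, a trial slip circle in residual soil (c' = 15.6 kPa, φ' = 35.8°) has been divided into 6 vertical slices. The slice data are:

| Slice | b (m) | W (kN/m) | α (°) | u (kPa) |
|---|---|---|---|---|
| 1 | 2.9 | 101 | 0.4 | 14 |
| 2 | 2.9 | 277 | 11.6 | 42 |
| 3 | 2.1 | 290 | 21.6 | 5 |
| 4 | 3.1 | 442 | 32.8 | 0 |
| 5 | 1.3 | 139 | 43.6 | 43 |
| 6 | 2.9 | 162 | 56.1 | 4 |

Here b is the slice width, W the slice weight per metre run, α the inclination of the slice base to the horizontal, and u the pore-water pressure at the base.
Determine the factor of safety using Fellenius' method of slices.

FS = 1.52

Ordinary method of slices: FS = Σ[c'·Δl_i + (W_i cosα_i − u_i·Δl_i)·tanφ'] / Σ W_i sinα_i, with Δl_i = b_i / cosα_i.
Slice 1: Δl = 2.9/cos0.4° = 2.900 m; N'_1 = 101·cos0.4° − 14·2.900 = 60.4; c'Δl = 45.24; W sinα = 0.7
Slice 2: Δl = 2.9/cos11.6° = 2.960 m; N'_2 = 277·cos11.6° − 42·2.960 = 147.0; c'Δl = 46.18; W sinα = 55.7
Slice 3: Δl = 2.1/cos21.6° = 2.259 m; N'_3 = 290·cos21.6° − 5·2.259 = 258.3; c'Δl = 35.23; W sinα = 106.8
Slice 4: Δl = 3.1/cos32.8° = 3.688 m; N'_4 = 442·cos32.8° − 0·3.688 = 371.5; c'Δl = 57.53; W sinα = 239.4
Slice 5: Δl = 1.3/cos43.6° = 1.795 m; N'_5 = 139·cos43.6° − 43·1.795 = 23.5; c'Δl = 28.00; W sinα = 95.9
Slice 6: Δl = 2.9/cos56.1° = 5.200 m; N'_6 = 162·cos56.1° − 4·5.200 = 69.6; c'Δl = 81.11; W sinα = 134.5
Σc'Δl = 293.3 kN/m; ΣN' = 930.3 kN/m; ΣW sinα = 632.9 kN/m
Resisting = 293.3 + 930.3·tan35.8° = 293.3 + 671.0 = 964.3 kN/m
FS = 964.3 / 632.9 = 1.524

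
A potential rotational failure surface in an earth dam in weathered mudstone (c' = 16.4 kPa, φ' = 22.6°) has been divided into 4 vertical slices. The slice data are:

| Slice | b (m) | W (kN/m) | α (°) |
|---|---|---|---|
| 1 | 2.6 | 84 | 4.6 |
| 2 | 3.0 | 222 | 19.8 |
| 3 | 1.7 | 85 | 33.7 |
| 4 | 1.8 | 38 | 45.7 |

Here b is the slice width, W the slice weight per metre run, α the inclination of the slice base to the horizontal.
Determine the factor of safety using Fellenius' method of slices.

FS = 2.13

Ordinary method of slices: FS = Σ[c'·Δl_i + (W_i cosα_i)·tanφ'] / Σ W_i sinα_i, with Δl_i = b_i / cosα_i.
Slice 1: Δl = 2.6/cos4.6° = 2.608 m; N'_1 = 84·cos4.6° = 83.7; c'Δl = 42.78; W sinα = 6.7
Slice 2: Δl = 3.0/cos19.8° = 3.189 m; N'_2 = 222·cos19.8° = 208.9; c'Δl = 52.29; W sinα = 75.2
Slice 3: Δl = 1.7/cos33.7° = 2.043 m; N'_3 = 85·cos33.7° = 70.7; c'Δl = 33.51; W sinα = 47.2
Slice 4: Δl = 1.8/cos45.7° = 2.577 m; N'_4 = 38·cos45.7° = 26.5; c'Δl = 42.27; W sinα = 27.2
Σc'Δl = 170.8 kN/m; ΣN' = 389.9 kN/m; ΣW sinα = 156.3 kN/m
Resisting = 170.8 + 389.9·tan22.6° = 170.8 + 162.3 = 333.1 kN/m
FS = 333.1 / 156.3 = 2.131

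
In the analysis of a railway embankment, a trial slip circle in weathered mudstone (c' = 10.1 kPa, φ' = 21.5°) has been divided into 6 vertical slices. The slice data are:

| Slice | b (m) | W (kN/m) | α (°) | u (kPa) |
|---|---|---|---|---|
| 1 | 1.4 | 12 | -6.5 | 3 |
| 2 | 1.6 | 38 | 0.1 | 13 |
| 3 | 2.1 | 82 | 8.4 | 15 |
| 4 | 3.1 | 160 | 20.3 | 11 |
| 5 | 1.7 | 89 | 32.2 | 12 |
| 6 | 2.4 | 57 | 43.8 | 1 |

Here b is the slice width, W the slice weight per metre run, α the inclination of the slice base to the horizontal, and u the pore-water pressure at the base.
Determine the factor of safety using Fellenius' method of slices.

FS = 1.62

Ordinary method of slices: FS = Σ[c'·Δl_i + (W_i cosα_i − u_i·Δl_i)·tanφ'] / Σ W_i sinα_i, with Δl_i = b_i / cosα_i.
Slice 1: Δl = 1.4/cos(-6.5°) = 1.409 m; N'_1 = 12·cos(-6.5°) − 3·1.409 = 7.7; c'Δl = 14.23; W sinα = -1.4
Slice 2: Δl = 1.6/cos0.1° = 1.600 m; N'_2 = 38·cos0.1° − 13·1.600 = 17.2; c'Δl = 16.16; W sinα = 0.1
Slice 3: Δl = 2.1/cos8.4° = 2.123 m; N'_3 = 82·cos8.4° − 15·2.123 = 49.3; c'Δl = 21.44; W sinα = 12.0
Slice 4: Δl = 3.1/cos20.3° = 3.305 m; N'_4 = 160·cos20.3° − 11·3.305 = 113.7; c'Δl = 33.38; W sinα = 55.5
Slice 5: Δl = 1.7/cos32.2° = 2.009 m; N'_5 = 89·cos32.2° − 12·2.009 = 51.2; c'Δl = 20.29; W sinα = 47.4
Slice 6: Δl = 2.4/cos43.8° = 3.325 m; N'_6 = 57·cos43.8° − 1·3.325 = 37.8; c'Δl = 33.58; W sinα = 39.5
Σc'Δl = 139.1 kN/m; ΣN' = 276.9 kN/m; ΣW sinα = 153.1 kN/m
Resisting = 139.1 + 276.9·tan21.5° = 139.1 + 109.1 = 248.2 kN/m
FS = 248.2 / 153.1 = 1.621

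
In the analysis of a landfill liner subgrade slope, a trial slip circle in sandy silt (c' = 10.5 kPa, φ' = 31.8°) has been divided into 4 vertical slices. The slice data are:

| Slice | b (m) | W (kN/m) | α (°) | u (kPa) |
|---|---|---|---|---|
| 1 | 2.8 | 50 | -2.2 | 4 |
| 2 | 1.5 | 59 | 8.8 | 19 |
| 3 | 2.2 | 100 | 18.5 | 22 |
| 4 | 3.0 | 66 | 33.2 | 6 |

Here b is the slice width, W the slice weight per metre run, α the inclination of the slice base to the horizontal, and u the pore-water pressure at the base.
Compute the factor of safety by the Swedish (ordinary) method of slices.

Ordinary method of slices: FS = Σ[c'·Δl_i + (W_i cosα_i − u_i·Δl_i)·tanφ'] / Σ W_i sinα_i, with Δl_i = b_i / cosα_i.
Slice 1: Δl = 2.8/cos(-2.2°) = 2.802 m; N'_1 = 50·cos(-2.2°) − 4·2.802 = 38.8; c'Δl = 29.42; W sinα = -1.9
Slice 2: Δl = 1.5/cos8.8° = 1.518 m; N'_2 = 59·cos8.8° − 19·1.518 = 29.5; c'Δl = 15.94; W sinα = 9.0
Slice 3: Δl = 2.2/cos18.5° = 2.320 m; N'_3 = 100·cos18.5° − 22·2.320 = 43.8; c'Δl = 24.36; W sinα = 31.7
Slice 4: Δl = 3.0/cos33.2° = 3.585 m; N'_4 = 66·cos33.2° − 6·3.585 = 33.7; c'Δl = 37.65; W sinα = 36.1
Σc'Δl = 107.4 kN/m; ΣN' = 145.7 kN/m; ΣW sinα = 75.0 kN/m
Resisting = 107.4 + 145.7·tan31.8° = 107.4 + 90.4 = 197.7 kN/m
FS = 197.7 / 75.0 = 2.637

FS = 2.64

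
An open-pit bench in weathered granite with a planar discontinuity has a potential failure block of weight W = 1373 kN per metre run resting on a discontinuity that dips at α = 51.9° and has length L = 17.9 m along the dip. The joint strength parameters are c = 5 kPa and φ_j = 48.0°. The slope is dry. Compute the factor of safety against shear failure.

Resolving the block weight along and normal to the plane and applying the Mohr–Coulomb strength on the joint:
N' = W cosα = 1373·cos51.9° = 847.2 kN/m
Driving force T = W sinα = 1373·sin51.9° = 1080.5 kN/m
Resisting force R = c·L + N'·tanφ_j = 5·17.9 + 847.2·tan48.0° = 89.5 + 940.9 = 1030.4 kN/m
FS = R / T = 1030.4 / 1080.5 = 0.954

FS = 0.95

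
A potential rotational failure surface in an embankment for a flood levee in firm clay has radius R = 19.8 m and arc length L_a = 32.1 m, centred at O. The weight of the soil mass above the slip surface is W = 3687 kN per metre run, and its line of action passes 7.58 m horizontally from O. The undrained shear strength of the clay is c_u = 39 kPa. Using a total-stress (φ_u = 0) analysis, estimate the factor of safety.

FS = 0.89

Taking moments about the centre O, the resisting moment is provided by the undrained shear strength acting along the arc:
M_R = c_u·L_a·R = 39·32.10·19.8 = 24787.6 kN·m/m
M_D = W·d = 3687·7.58 = 27947.5 kN·m/m
FS = M_R / M_D = 24787.6 / 27947.5 = 0.887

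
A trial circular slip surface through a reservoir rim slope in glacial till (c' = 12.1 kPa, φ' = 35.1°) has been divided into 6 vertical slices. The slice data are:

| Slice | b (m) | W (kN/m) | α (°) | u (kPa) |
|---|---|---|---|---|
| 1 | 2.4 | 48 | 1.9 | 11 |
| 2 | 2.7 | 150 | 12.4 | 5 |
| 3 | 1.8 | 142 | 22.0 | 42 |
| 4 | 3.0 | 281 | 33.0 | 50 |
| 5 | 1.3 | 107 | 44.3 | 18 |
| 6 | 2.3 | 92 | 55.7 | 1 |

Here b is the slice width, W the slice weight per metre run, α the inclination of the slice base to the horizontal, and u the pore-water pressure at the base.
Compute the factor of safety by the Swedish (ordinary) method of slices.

Ordinary method of slices: FS = Σ[c'·Δl_i + (W_i cosα_i − u_i·Δl_i)·tanφ'] / Σ W_i sinα_i, with Δl_i = b_i / cosα_i.
Slice 1: Δl = 2.4/cos1.9° = 2.401 m; N'_1 = 48·cos1.9° − 11·2.401 = 21.6; c'Δl = 29.06; W sinα = 1.6
Slice 2: Δl = 2.7/cos12.4° = 2.764 m; N'_2 = 150·cos12.4° − 5·2.764 = 132.7; c'Δl = 33.45; W sinα = 32.2
Slice 3: Δl = 1.8/cos22.0° = 1.941 m; N'_3 = 142·cos22.0° − 42·1.941 = 50.1; c'Δl = 23.49; W sinα = 53.2
Slice 4: Δl = 3.0/cos33.0° = 3.577 m; N'_4 = 281·cos33.0° − 50·3.577 = 56.8; c'Δl = 43.28; W sinα = 153.0
Slice 5: Δl = 1.3/cos44.3° = 1.816 m; N'_5 = 107·cos44.3° − 18·1.816 = 43.9; c'Δl = 21.98; W sinα = 74.7
Slice 6: Δl = 2.3/cos55.7° = 4.081 m; N'_6 = 92·cos55.7° − 1·4.081 = 47.8; c'Δl = 49.39; W sinα = 76.0
Σc'Δl = 200.6 kN/m; ΣN' = 352.8 kN/m; ΣW sinα = 390.8 kN/m
Resisting = 200.6 + 352.8·tan35.1° = 200.6 + 248.0 = 448.6 kN/m
FS = 448.6 / 390.8 = 1.148

FS = 1.15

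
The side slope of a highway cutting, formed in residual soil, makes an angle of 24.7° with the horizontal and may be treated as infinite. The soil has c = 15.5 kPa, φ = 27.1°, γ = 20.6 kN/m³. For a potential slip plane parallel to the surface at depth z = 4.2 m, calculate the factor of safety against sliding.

For an infinite slope with a slip plane parallel to the surface (no pore pressure): FS = [c + γz cos²β tanφ] / [γz sinβ cosβ].
γz = 20.6·4.2 = 86.52 kN/m²
Numerator = 15.5 + 86.52·cos²24.7°·tan27.1° = 15.5 + 86.52·0.8254·0.5117 = 52.044 kPa
Denominator = 86.52·sin24.7°·cos24.7° = 86.52·0.4179·0.9085 = 32.846 kPa
FS = 52.044 / 32.846 = 1.584

FS = 1.58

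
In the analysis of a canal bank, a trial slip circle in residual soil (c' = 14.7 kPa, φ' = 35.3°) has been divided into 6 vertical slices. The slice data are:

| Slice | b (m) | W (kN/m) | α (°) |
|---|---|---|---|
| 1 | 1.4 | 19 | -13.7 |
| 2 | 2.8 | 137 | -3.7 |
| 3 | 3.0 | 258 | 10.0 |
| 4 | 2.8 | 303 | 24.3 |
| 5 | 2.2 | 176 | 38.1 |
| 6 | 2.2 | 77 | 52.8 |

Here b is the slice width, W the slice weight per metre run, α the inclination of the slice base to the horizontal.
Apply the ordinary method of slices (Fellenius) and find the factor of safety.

FS = 2.65

Ordinary method of slices: FS = Σ[c'·Δl_i + (W_i cosα_i)·tanφ'] / Σ W_i sinα_i, with Δl_i = b_i / cosα_i.
Slice 1: Δl = 1.4/cos(-13.7°) = 1.441 m; N'_1 = 19·cos(-13.7°) = 18.5; c'Δl = 21.18; W sinα = -4.5
Slice 2: Δl = 2.8/cos(-3.7°) = 2.806 m; N'_2 = 137·cos(-3.7°) = 136.7; c'Δl = 41.25; W sinα = -8.8
Slice 3: Δl = 3.0/cos10.0° = 3.046 m; N'_3 = 258·cos10.0° = 254.1; c'Δl = 44.78; W sinα = 44.8
Slice 4: Δl = 2.8/cos24.3° = 3.072 m; N'_4 = 303·cos24.3° = 276.2; c'Δl = 45.16; W sinα = 124.7
Slice 5: Δl = 2.2/cos38.1° = 2.796 m; N'_5 = 176·cos38.1° = 138.5; c'Δl = 41.10; W sinα = 108.6
Slice 6: Δl = 2.2/cos52.8° = 3.639 m; N'_6 = 77·cos52.8° = 46.6; c'Δl = 53.49; W sinα = 61.3
Σc'Δl = 247.0 kN/m; ΣN' = 870.5 kN/m; ΣW sinα = 326.1 kN/m
Resisting = 247.0 + 870.5·tan35.3° = 247.0 + 616.3 = 863.3 kN/m
FS = 863.3 / 326.1 = 2.647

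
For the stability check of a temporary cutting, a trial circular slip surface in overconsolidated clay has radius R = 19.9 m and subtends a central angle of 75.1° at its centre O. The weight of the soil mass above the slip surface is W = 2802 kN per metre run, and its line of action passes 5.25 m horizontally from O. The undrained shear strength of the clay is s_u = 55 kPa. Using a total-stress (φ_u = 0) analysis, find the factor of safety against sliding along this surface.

FS = 1.94

Taking moments about the centre O, the resisting moment is provided by the undrained shear strength acting along the arc:
Arc length L_a = R·θ = 19.9·(75.1°·π/180) = 19.9·1.3107 = 26.08 m
M_R = s_u·L_a·R = 55·26.08·19.9 = 28548.7 kN·m/m
M_D = W·d = 2802·5.25 = 14710.5 kN·m/m
FS = M_R / M_D = 28548.7 / 14710.5 = 1.941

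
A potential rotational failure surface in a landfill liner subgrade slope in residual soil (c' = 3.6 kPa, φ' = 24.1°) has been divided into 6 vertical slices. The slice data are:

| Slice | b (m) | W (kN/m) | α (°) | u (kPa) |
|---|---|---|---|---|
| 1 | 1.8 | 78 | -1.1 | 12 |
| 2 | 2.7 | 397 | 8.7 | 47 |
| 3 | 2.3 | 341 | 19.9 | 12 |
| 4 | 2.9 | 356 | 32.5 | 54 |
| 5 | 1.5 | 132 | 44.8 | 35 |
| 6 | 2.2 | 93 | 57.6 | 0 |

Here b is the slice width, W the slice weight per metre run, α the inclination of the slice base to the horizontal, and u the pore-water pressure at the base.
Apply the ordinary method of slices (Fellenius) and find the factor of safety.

Ordinary method of slices: FS = Σ[c'·Δl_i + (W_i cosα_i − u_i·Δl_i)·tanφ'] / Σ W_i sinα_i, with Δl_i = b_i / cosα_i.
Slice 1: Δl = 1.8/cos(-1.1°) = 1.800 m; N'_1 = 78·cos(-1.1°) − 12·1.800 = 56.4; c'Δl = 6.48; W sinα = -1.5
Slice 2: Δl = 2.7/cos8.7° = 2.731 m; N'_2 = 397·cos8.7° − 47·2.731 = 264.1; c'Δl = 9.83; W sinα = 60.1
Slice 3: Δl = 2.3/cos19.9° = 2.446 m; N'_3 = 341·cos19.9° − 12·2.446 = 291.3; c'Δl = 8.81; W sinα = 116.1
Slice 4: Δl = 2.9/cos32.5° = 3.438 m; N'_4 = 356·cos32.5° − 54·3.438 = 114.6; c'Δl = 12.38; W sinα = 191.3
Slice 5: Δl = 1.5/cos44.8° = 2.114 m; N'_5 = 132·cos44.8° − 35·2.114 = 19.7; c'Δl = 7.61; W sinα = 93.0
Slice 6: Δl = 2.2/cos57.6° = 4.106 m; N'_6 = 93·cos57.6° − 0·4.106 = 49.8; c'Δl = 14.78; W sinα = 78.5
Σc'Δl = 59.9 kN/m; ΣN' = 795.8 kN/m; ΣW sinα = 537.4 kN/m
Resisting = 59.9 + 795.8·tan24.1° = 59.9 + 356.0 = 415.9 kN/m
FS = 415.9 / 537.4 = 0.774

FS = 0.77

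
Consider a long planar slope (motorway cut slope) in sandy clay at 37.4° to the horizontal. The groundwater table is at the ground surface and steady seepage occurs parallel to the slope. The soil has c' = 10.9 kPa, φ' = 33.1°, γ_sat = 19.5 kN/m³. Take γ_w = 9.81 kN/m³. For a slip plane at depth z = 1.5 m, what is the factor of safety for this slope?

With seepage parallel to the slope and the water table at the surface, the effective normal stress on the slip plane uses the buoyant unit weight γ' = γ_sat − γ_w while the driving shear stress uses γ_sat:
FS = [c' + γ' z cos²β tanφ'] / [γ_sat z sinβ cosβ]
γ' = 19.5 − 9.81 = 9.69 kN/m³
Numerator = 10.9 + 9.69·1.5·cos²37.4°·tan33.1° = 10.9 + 9.69·1.5·0.6311·0.6519 = 16.880 kPa
Denominator = 19.5·1.5·sin37.4°·cos37.4° = 19.5·1.5·0.6074·0.7944 = 14.113 kPa
FS = 16.880 / 14.113 = 1.196

FS = 1.20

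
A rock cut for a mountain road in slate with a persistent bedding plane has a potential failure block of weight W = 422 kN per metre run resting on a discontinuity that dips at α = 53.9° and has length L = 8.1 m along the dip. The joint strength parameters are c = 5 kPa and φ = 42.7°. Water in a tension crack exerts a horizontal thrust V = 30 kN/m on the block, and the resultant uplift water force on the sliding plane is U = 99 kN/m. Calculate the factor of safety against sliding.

FS = 0.44

Resolving the block weight along and normal to the plane and applying the Mohr–Coulomb strength on the joint:
N' = W cosα − U − V sinα = 422·cos53.9° − 99 − 30·sin53.9° = 125.4 kN/m
Driving force T = W sinα + V cosα = 422·sin53.9° + 30·cos53.9° = 358.6 kN/m
Resisting force R = c·L + N'·tanφ = 5·8.1 + 125.4·tan42.7° = 40.5 + 115.7 = 156.2 kN/m
FS = R / T = 156.2 / 358.6 = 0.436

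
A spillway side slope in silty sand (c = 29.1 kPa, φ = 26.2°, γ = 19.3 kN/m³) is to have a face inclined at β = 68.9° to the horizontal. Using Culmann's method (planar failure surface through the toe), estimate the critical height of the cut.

H_c = 19.05 m

Culmann's analysis gives the critical failure plane at α_cr = (β + φ)/2 = (68.9 + 26.2)/2 = 47.6°, and the critical height
H_c = (4c/γ) · sinβ cosφ / [1 − cos(β − φ)]
    = (4·29.1/19.3) · sin68.9°·cos26.2° / [1 − cos(42.7°)]
    = 6.031 · 0.9330·0.8973 / [1 − 0.7349]
    = 6.031 · 0.8371 / 0.2651
    = 19.05 m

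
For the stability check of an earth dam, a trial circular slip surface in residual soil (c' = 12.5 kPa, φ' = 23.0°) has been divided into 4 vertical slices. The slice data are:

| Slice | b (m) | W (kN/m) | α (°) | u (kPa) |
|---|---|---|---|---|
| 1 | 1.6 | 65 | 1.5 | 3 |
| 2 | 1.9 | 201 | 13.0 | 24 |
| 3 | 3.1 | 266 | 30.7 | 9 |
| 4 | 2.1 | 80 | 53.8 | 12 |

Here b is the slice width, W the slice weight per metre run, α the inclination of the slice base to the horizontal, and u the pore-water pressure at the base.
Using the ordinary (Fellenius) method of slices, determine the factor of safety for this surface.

Ordinary method of slices: FS = Σ[c'·Δl_i + (W_i cosα_i − u_i·Δl_i)·tanφ'] / Σ W_i sinα_i, with Δl_i = b_i / cosα_i.
Slice 1: Δl = 1.6/cos1.5° = 1.601 m; N'_1 = 65·cos1.5° − 3·1.601 = 60.2; c'Δl = 20.01; W sinα = 1.7
Slice 2: Δl = 1.9/cos13.0° = 1.950 m; N'_2 = 201·cos13.0° − 24·1.950 = 149.0; c'Δl = 24.37; W sinα = 45.2
Slice 3: Δl = 3.1/cos30.7° = 3.605 m; N'_3 = 266·cos30.7° − 9·3.605 = 196.3; c'Δl = 45.07; W sinα = 135.8
Slice 4: Δl = 2.1/cos53.8° = 3.556 m; N'_4 = 80·cos53.8° − 12·3.556 = 4.6; c'Δl = 44.45; W sinα = 64.6
Σc'Δl = 133.9 kN/m; ΣN' = 410.1 kN/m; ΣW sinα = 247.3 kN/m
Resisting = 133.9 + 410.1·tan23.0° = 133.9 + 174.1 = 308.0 kN/m
FS = 308.0 / 247.3 = 1.245

FS = 1.25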